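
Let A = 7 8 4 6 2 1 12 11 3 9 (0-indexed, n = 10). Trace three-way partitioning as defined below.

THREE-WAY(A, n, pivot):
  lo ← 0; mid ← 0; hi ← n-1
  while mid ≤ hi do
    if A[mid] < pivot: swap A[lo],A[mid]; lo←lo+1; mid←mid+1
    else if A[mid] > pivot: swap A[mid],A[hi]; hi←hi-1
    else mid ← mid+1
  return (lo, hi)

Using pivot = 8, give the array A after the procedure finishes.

7 4 6 2 1 3 8 11 9 12

pivot = 8; lo=0, mid=0, hi=9
A[mid]=7<8: swap A[0],A[0]; lo=1,mid=1 → 7 8 4 6 2 1 12 11 3 9
A[mid]=8=8: mid=2
A[mid]=4<8: swap A[1],A[2]; lo=2,mid=3 → 7 4 8 6 2 1 12 11 3 9
A[mid]=6<8: swap A[2],A[3]; lo=3,mid=4 → 7 4 6 8 2 1 12 11 3 9
A[mid]=2<8: swap A[3],A[4]; lo=4,mid=5 → 7 4 6 2 8 1 12 11 3 9
A[mid]=1<8: swap A[4],A[5]; lo=5,mid=6 → 7 4 6 2 1 8 12 11 3 9
A[mid]=12>8: swap A[6],A[9]; hi=8 → 7 4 6 2 1 8 9 11 3 12
A[mid]=9>8: swap A[6],A[8]; hi=7 → 7 4 6 2 1 8 3 11 9 12
A[mid]=3<8: swap A[5],A[6]; lo=6,mid=7 → 7 4 6 2 1 3 8 11 9 12
A[mid]=11>8: swap A[7],A[7]; hi=6 → 7 4 6 2 1 3 8 11 9 12
end: lo=6, hi=6; A = 7 4 6 2 1 3 8 11 9 12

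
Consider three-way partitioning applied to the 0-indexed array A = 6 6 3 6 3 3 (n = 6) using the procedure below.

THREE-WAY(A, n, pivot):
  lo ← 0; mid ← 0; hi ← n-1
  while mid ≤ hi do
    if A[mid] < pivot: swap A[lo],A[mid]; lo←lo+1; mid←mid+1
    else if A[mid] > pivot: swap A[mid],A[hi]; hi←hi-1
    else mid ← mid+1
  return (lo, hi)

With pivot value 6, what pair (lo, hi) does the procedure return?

lo=0 mid=0 hi=5
6=6: mid=1
6=6: mid=2
3<6: swap(0,2), lo=1 mid=3 ⇒ 3 6 6 6 3 3
6=6: mid=4
3<6: swap(1,4), lo=2 mid=5 ⇒ 3 3 6 6 6 3
3<6: swap(2,5), lo=3 mid=6 ⇒ 3 3 3 6 6 6
done. lo=3 hi=5; A=3 3 3 6 6 6

(3, 5)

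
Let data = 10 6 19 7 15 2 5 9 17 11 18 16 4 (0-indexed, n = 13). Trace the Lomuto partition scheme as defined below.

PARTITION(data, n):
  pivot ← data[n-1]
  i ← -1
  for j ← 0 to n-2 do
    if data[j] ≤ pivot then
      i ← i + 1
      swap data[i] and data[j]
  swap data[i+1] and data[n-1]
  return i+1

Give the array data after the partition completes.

2 4 19 7 15 10 5 9 17 11 18 16 6

pivot = data[12] = 4; i = -1
j=0: data[0]=10 > 4 → no swap
j=1: data[1]=6 > 4 → no swap
j=2: data[2]=19 > 4 → no swap
j=3: data[3]=7 > 4 → no swap
j=4: data[4]=15 > 4 → no swap
j=5: data[5]=2 ≤ 4 → i=0, swap data[0],data[5] → 2 6 19 7 15 10 5 9 17 11 18 16 4
j=6: data[6]=5 > 4 → no swap
j=7: data[7]=9 > 4 → no swap
j=8: data[8]=17 > 4 → no swap
j=9: data[9]=11 > 4 → no swap
j=10: data[10]=18 > 4 → no swap
j=11: data[11]=16 > 4 → no swap
final swap data[1],data[12] → 2 4 19 7 15 10 5 9 17 11 18 16 6; return 1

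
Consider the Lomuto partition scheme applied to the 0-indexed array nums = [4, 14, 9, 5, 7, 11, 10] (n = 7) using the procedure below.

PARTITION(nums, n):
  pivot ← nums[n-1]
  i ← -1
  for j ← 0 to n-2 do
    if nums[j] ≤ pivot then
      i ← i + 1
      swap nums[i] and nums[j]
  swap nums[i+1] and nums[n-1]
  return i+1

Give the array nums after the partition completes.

pivot = nums[6] = 10; i = -1
j=0: nums[0]=4 ≤ 10 → i=0, swap nums[0],nums[0] (no change) → [4, 14, 9, 5, 7, 11, 10]
j=1: nums[1]=14 > 10 → no swap
j=2: nums[2]=9 ≤ 10 → i=1, swap nums[1],nums[2] → [4, 9, 14, 5, 7, 11, 10]
j=3: nums[3]=5 ≤ 10 → i=2, swap nums[2],nums[3] → [4, 9, 5, 14, 7, 11, 10]
j=4: nums[4]=7 ≤ 10 → i=3, swap nums[3],nums[4] → [4, 9, 5, 7, 14, 11, 10]
j=5: nums[5]=11 > 10 → no swap
final swap nums[4],nums[6] → [4, 9, 5, 7, 10, 11, 14]; return 4

[4, 9, 5, 7, 10, 11, 14]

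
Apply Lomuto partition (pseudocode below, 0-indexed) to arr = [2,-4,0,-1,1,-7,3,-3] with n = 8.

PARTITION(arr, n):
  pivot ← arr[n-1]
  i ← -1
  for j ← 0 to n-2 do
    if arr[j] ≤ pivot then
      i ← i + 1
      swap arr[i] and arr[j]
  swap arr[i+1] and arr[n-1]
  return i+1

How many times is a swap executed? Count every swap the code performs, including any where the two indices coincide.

pivot=-3, i=-1
j=0: 2>-3, skip
j=1: -4≤-3, i=0, swap(0,1) ⇒ [-4,2,0,-1,1,-7,3,-3]
j=2: 0>-3, skip
j=3: -1>-3, skip
j=4: 1>-3, skip
j=5: -7≤-3, i=1, swap(1,5) ⇒ [-4,-7,0,-1,1,2,3,-3]
j=6: 3>-3, skip
swap(2,7) ⇒ [-4,-7,-3,-1,1,2,3,0]; return 2

3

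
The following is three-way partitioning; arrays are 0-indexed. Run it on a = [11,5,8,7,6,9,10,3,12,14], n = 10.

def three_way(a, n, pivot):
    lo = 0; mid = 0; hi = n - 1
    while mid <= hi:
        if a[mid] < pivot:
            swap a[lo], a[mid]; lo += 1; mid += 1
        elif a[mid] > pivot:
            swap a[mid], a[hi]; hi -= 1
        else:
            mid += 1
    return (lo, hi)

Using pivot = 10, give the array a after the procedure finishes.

pivot = 10; lo=0, mid=0, hi=9
a[mid]=11>10: swap a[0],a[9]; hi=8 → [14,5,8,7,6,9,10,3,12,11]
a[mid]=14>10: swap a[0],a[8]; hi=7 → [12,5,8,7,6,9,10,3,14,11]
a[mid]=12>10: swap a[0],a[7]; hi=6 → [3,5,8,7,6,9,10,12,14,11]
a[mid]=3<10: swap a[0],a[0]; lo=1,mid=1 → [3,5,8,7,6,9,10,12,14,11]
a[mid]=5<10: swap a[1],a[1]; lo=2,mid=2 → [3,5,8,7,6,9,10,12,14,11]
a[mid]=8<10: swap a[2],a[2]; lo=3,mid=3 → [3,5,8,7,6,9,10,12,14,11]
a[mid]=7<10: swap a[3],a[3]; lo=4,mid=4 → [3,5,8,7,6,9,10,12,14,11]
a[mid]=6<10: swap a[4],a[4]; lo=5,mid=5 → [3,5,8,7,6,9,10,12,14,11]
a[mid]=9<10: swap a[5],a[5]; lo=6,mid=6 → [3,5,8,7,6,9,10,12,14,11]
a[mid]=10=10: mid=7
end: lo=6, hi=6; a = [3,5,8,7,6,9,10,12,14,11]

[3,5,8,7,6,9,10,12,14,11]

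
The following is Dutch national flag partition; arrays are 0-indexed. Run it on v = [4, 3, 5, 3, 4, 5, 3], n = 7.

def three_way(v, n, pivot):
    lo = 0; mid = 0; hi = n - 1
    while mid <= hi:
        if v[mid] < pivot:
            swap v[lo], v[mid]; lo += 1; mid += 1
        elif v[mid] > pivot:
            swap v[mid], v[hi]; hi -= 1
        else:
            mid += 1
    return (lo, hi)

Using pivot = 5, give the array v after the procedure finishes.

[4, 3, 3, 4, 3, 5, 5]

lo=0 mid=0 hi=6
4<5: swap(0,0), lo=1 mid=1 ⇒ [4, 3, 5, 3, 4, 5, 3]
3<5: swap(1,1), lo=2 mid=2 ⇒ [4, 3, 5, 3, 4, 5, 3]
5=5: mid=3
3<5: swap(2,3), lo=3 mid=4 ⇒ [4, 3, 3, 5, 4, 5, 3]
4<5: swap(3,4), lo=4 mid=5 ⇒ [4, 3, 3, 4, 5, 5, 3]
5=5: mid=6
3<5: swap(4,6), lo=5 mid=7 ⇒ [4, 3, 3, 4, 3, 5, 5]
done. lo=5 hi=6; v=[4, 3, 3, 4, 3, 5, 5]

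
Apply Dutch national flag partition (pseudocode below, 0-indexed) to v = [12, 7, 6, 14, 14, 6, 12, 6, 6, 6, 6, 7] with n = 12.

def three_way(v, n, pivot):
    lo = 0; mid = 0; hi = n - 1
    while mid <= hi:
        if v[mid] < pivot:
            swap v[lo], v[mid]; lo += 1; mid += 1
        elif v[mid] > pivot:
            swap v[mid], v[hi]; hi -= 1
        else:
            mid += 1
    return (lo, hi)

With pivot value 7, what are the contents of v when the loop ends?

lo=0 mid=0 hi=11
12>7: swap(0,11), hi=10 ⇒ [7, 7, 6, 14, 14, 6, 12, 6, 6, 6, 6, 12]
7=7: mid=1
7=7: mid=2
6<7: swap(0,2), lo=1 mid=3 ⇒ [6, 7, 7, 14, 14, 6, 12, 6, 6, 6, 6, 12]
14>7: swap(3,10), hi=9 ⇒ [6, 7, 7, 6, 14, 6, 12, 6, 6, 6, 14, 12]
6<7: swap(1,3), lo=2 mid=4 ⇒ [6, 6, 7, 7, 14, 6, 12, 6, 6, 6, 14, 12]
14>7: swap(4,9), hi=8 ⇒ [6, 6, 7, 7, 6, 6, 12, 6, 6, 14, 14, 12]
6<7: swap(2,4), lo=3 mid=5 ⇒ [6, 6, 6, 7, 7, 6, 12, 6, 6, 14, 14, 12]
6<7: swap(3,5), lo=4 mid=6 ⇒ [6, 6, 6, 6, 7, 7, 12, 6, 6, 14, 14, 12]
12>7: swap(6,8), hi=7 ⇒ [6, 6, 6, 6, 7, 7, 6, 6, 12, 14, 14, 12]
6<7: swap(4,6), lo=5 mid=7 ⇒ [6, 6, 6, 6, 6, 7, 7, 6, 12, 14, 14, 12]
6<7: swap(5,7), lo=6 mid=8 ⇒ [6, 6, 6, 6, 6, 6, 7, 7, 12, 14, 14, 12]
done. lo=6 hi=7; v=[6, 6, 6, 6, 6, 6, 7, 7, 12, 14, 14, 12]

[6, 6, 6, 6, 6, 6, 7, 7, 12, 14, 14, 12]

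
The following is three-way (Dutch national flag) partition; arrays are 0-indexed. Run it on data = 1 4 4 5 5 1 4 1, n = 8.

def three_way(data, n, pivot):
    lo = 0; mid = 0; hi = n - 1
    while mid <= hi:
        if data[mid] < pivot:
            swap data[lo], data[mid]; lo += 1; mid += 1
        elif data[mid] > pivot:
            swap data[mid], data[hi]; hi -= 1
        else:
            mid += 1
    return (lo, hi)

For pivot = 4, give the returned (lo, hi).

(3, 5)

lo=0 mid=0 hi=7
1<4: swap(0,0), lo=1 mid=1 ⇒ 1 4 4 5 5 1 4 1
4=4: mid=2
4=4: mid=3
5>4: swap(3,7), hi=6 ⇒ 1 4 4 1 5 1 4 5
1<4: swap(1,3), lo=2 mid=4 ⇒ 1 1 4 4 5 1 4 5
5>4: swap(4,6), hi=5 ⇒ 1 1 4 4 4 1 5 5
4=4: mid=5
1<4: swap(2,5), lo=3 mid=6 ⇒ 1 1 1 4 4 4 5 5
done. lo=3 hi=5; data=1 1 1 4 4 4 5 5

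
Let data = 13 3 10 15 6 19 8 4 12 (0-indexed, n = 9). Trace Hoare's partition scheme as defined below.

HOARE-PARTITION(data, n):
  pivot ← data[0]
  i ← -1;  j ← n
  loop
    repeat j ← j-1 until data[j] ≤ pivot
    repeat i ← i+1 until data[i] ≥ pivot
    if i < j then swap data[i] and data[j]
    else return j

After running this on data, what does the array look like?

pivot=13
j stops at 8 (12), i stops at 0 (13); swap ⇒ 12 3 10 15 6 19 8 4 13
j stops at 7 (4), i stops at 3 (15); swap ⇒ 12 3 10 4 6 19 8 15 13
j stops at 6 (8), i stops at 5 (19); swap ⇒ 12 3 10 4 6 8 19 15 13
j stops at 5, i stops at 6; i≥j ⇒ return 5. data=12 3 10 4 6 8 19 15 13

12 3 10 4 6 8 19 15 13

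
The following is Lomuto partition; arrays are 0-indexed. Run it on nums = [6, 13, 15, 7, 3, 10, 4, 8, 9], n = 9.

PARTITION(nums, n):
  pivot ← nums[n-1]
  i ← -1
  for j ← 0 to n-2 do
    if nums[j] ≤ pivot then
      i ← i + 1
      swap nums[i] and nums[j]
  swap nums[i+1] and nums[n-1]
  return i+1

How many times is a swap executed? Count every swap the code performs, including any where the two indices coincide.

6

pivot=9, i=-1
j=0: 6≤9, i=0, swap(0,0) ⇒ [6, 13, 15, 7, 3, 10, 4, 8, 9]
j=1: 13>9, skip
j=2: 15>9, skip
j=3: 7≤9, i=1, swap(1,3) ⇒ [6, 7, 15, 13, 3, 10, 4, 8, 9]
j=4: 3≤9, i=2, swap(2,4) ⇒ [6, 7, 3, 13, 15, 10, 4, 8, 9]
j=5: 10>9, skip
j=6: 4≤9, i=3, swap(3,6) ⇒ [6, 7, 3, 4, 15, 10, 13, 8, 9]
j=7: 8≤9, i=4, swap(4,7) ⇒ [6, 7, 3, 4, 8, 10, 13, 15, 9]
swap(5,8) ⇒ [6, 7, 3, 4, 8, 9, 13, 15, 10]; return 5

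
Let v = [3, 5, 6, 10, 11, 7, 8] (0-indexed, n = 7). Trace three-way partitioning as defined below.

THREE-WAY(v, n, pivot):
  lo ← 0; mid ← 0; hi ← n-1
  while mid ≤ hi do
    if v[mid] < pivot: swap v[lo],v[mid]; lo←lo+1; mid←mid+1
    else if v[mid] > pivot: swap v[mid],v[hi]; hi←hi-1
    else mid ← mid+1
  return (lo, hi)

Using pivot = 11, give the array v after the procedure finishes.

[3, 5, 6, 10, 7, 8, 11]

pivot = 11; lo=0, mid=0, hi=6
v[mid]=3<11: swap v[0],v[0]; lo=1,mid=1 → [3, 5, 6, 10, 11, 7, 8]
v[mid]=5<11: swap v[1],v[1]; lo=2,mid=2 → [3, 5, 6, 10, 11, 7, 8]
v[mid]=6<11: swap v[2],v[2]; lo=3,mid=3 → [3, 5, 6, 10, 11, 7, 8]
v[mid]=10<11: swap v[3],v[3]; lo=4,mid=4 → [3, 5, 6, 10, 11, 7, 8]
v[mid]=11=11: mid=5
v[mid]=7<11: swap v[4],v[5]; lo=5,mid=6 → [3, 5, 6, 10, 7, 11, 8]
v[mid]=8<11: swap v[5],v[6]; lo=6,mid=7 → [3, 5, 6, 10, 7, 8, 11]
end: lo=6, hi=6; v = [3, 5, 6, 10, 7, 8, 11]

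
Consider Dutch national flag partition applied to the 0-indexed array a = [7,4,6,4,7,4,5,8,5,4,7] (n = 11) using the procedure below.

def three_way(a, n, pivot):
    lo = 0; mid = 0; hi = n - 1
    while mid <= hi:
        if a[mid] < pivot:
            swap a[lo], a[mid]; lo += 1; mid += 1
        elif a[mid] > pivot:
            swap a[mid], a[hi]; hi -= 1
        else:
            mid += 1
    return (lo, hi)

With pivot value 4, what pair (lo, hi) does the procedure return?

lo=0 mid=0 hi=10
7>4: swap(0,10), hi=9 ⇒ [7,4,6,4,7,4,5,8,5,4,7]
7>4: swap(0,9), hi=8 ⇒ [4,4,6,4,7,4,5,8,5,7,7]
4=4: mid=1
4=4: mid=2
6>4: swap(2,8), hi=7 ⇒ [4,4,5,4,7,4,5,8,6,7,7]
5>4: swap(2,7), hi=6 ⇒ [4,4,8,4,7,4,5,5,6,7,7]
8>4: swap(2,6), hi=5 ⇒ [4,4,5,4,7,4,8,5,6,7,7]
5>4: swap(2,5), hi=4 ⇒ [4,4,4,4,7,5,8,5,6,7,7]
4=4: mid=3
4=4: mid=4
7>4: swap(4,4), hi=3 ⇒ [4,4,4,4,7,5,8,5,6,7,7]
done. lo=0 hi=3; a=[4,4,4,4,7,5,8,5,6,7,7]

(0, 3)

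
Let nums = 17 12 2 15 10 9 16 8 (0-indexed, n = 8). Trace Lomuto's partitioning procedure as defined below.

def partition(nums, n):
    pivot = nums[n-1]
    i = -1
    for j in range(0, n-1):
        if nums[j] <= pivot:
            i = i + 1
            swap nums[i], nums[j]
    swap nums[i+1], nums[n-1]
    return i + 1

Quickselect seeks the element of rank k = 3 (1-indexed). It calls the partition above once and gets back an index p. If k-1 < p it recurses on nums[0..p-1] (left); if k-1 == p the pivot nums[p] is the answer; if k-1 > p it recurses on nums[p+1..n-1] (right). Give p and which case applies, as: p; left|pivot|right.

1; right

pivot = nums[7] = 8; i = -1
j=0: nums[0]=17 > 8 → no swap
j=1: nums[1]=12 > 8 → no swap
j=2: nums[2]=2 ≤ 8 → i=0, swap nums[0],nums[2] → 2 12 17 15 10 9 16 8
j=3: nums[3]=15 > 8 → no swap
j=4: nums[4]=10 > 8 → no swap
j=5: nums[5]=9 > 8 → no swap
j=6: nums[6]=16 > 8 → no swap
final swap nums[1],nums[7] → 2 8 17 15 10 9 16 12; return 1
p = 1; k-1 = 2 > 1 ⇒ right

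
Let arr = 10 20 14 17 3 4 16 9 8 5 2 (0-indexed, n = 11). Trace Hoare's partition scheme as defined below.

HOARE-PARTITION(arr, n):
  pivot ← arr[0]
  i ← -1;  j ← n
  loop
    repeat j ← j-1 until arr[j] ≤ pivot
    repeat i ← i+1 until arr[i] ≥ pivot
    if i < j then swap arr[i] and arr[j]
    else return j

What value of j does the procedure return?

5

pivot=10
j stops at 10 (2), i stops at 0 (10); swap ⇒ 2 20 14 17 3 4 16 9 8 5 10
j stops at 9 (5), i stops at 1 (20); swap ⇒ 2 5 14 17 3 4 16 9 8 20 10
j stops at 8 (8), i stops at 2 (14); swap ⇒ 2 5 8 17 3 4 16 9 14 20 10
j stops at 7 (9), i stops at 3 (17); swap ⇒ 2 5 8 9 3 4 16 17 14 20 10
j stops at 5, i stops at 6; i≥j ⇒ return 5. arr=2 5 8 9 3 4 16 17 14 20 10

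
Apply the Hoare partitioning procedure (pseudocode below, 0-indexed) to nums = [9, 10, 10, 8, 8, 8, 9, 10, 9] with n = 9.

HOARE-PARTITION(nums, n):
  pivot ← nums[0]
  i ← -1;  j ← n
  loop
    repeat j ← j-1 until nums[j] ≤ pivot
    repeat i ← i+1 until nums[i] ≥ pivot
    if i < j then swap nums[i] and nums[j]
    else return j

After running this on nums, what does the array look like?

pivot = nums[0] = 9; i = -1, j = 9
j→8 (nums[8]=9≤9), i→0 (nums[0]=9≥9); i<j, swap → [9, 10, 10, 8, 8, 8, 9, 10, 9]
j→6 (nums[6]=9≤9), i→1 (nums[1]=10≥9); i<j, swap → [9, 9, 10, 8, 8, 8, 10, 10, 9]
j→5 (nums[5]=8≤9), i→2 (nums[2]=10≥9); i<j, swap → [9, 9, 8, 8, 8, 10, 10, 10, 9]
j→4, i→5; i≥j, return j=4. nums = [9, 9, 8, 8, 8, 10, 10, 10, 9]

[9, 9, 8, 8, 8, 10, 10, 10, 9]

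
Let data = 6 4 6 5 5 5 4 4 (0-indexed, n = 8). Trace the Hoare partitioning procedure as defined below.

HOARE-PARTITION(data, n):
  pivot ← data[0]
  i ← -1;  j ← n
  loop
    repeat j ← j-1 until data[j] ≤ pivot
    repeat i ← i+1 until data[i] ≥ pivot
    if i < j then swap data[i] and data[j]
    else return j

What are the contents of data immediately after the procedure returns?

pivot=6
j stops at 7 (4), i stops at 0 (6); swap ⇒ 4 4 6 5 5 5 4 6
j stops at 6 (4), i stops at 2 (6); swap ⇒ 4 4 4 5 5 5 6 6
j stops at 5, i stops at 6; i≥j ⇒ return 5. data=4 4 4 5 5 5 6 6

4 4 4 5 5 5 6 6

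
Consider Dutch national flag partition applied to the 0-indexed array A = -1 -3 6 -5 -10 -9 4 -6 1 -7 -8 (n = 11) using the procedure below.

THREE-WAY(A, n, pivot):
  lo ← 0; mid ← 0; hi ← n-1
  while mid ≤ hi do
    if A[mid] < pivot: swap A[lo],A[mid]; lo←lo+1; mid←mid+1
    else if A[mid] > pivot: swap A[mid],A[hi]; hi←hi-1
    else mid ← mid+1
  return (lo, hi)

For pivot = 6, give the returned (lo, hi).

(10, 10)

lo=0 mid=0 hi=10
-1<6: swap(0,0), lo=1 mid=1 ⇒ -1 -3 6 -5 -10 -9 4 -6 1 -7 -8
-3<6: swap(1,1), lo=2 mid=2 ⇒ -1 -3 6 -5 -10 -9 4 -6 1 -7 -8
6=6: mid=3
-5<6: swap(2,3), lo=3 mid=4 ⇒ -1 -3 -5 6 -10 -9 4 -6 1 -7 -8
-10<6: swap(3,4), lo=4 mid=5 ⇒ -1 -3 -5 -10 6 -9 4 -6 1 -7 -8
-9<6: swap(4,5), lo=5 mid=6 ⇒ -1 -3 -5 -10 -9 6 4 -6 1 -7 -8
4<6: swap(5,6), lo=6 mid=7 ⇒ -1 -3 -5 -10 -9 4 6 -6 1 -7 -8
-6<6: swap(6,7), lo=7 mid=8 ⇒ -1 -3 -5 -10 -9 4 -6 6 1 -7 -8
1<6: swap(7,8), lo=8 mid=9 ⇒ -1 -3 -5 -10 -9 4 -6 1 6 -7 -8
-7<6: swap(8,9), lo=9 mid=10 ⇒ -1 -3 -5 -10 -9 4 -6 1 -7 6 -8
-8<6: swap(9,10), lo=10 mid=11 ⇒ -1 -3 -5 -10 -9 4 -6 1 -7 -8 6
done. lo=10 hi=10; A=-1 -3 -5 -10 -9 4 -6 1 -7 -8 6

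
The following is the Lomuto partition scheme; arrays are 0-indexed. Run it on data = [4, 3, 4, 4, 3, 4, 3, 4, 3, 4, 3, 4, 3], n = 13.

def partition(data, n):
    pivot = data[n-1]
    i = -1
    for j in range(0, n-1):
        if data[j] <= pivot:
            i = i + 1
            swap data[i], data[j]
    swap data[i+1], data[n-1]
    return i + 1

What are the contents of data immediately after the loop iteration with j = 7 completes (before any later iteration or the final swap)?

[3, 3, 3, 4, 4, 4, 4, 4, 3, 4, 3, 4, 3]

pivot = data[12] = 3; i = -1
j=0: data[0]=4 > 3 → no swap
j=1: data[1]=3 ≤ 3 → i=0, swap data[0],data[1] → [3, 4, 4, 4, 3, 4, 3, 4, 3, 4, 3, 4, 3]
j=2: data[2]=4 > 3 → no swap
j=3: data[3]=4 > 3 → no swap
j=4: data[4]=3 ≤ 3 → i=1, swap data[1],data[4] → [3, 3, 4, 4, 4, 4, 3, 4, 3, 4, 3, 4, 3]
j=5: data[5]=4 > 3 → no swap
j=6: data[6]=3 ≤ 3 → i=2, swap data[2],data[6] → [3, 3, 3, 4, 4, 4, 4, 4, 3, 4, 3, 4, 3]
j=7: data[7]=4 > 3 → no swap
(after j=7) data = [3, 3, 3, 4, 4, 4, 4, 4, 3, 4, 3, 4, 3]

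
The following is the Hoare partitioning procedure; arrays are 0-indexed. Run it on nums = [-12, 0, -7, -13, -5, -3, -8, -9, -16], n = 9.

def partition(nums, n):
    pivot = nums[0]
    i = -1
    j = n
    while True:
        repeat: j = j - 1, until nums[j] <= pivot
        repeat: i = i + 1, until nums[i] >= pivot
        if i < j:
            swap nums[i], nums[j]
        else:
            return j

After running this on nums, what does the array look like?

pivot=-12
j stops at 8 (-16), i stops at 0 (-12); swap ⇒ [-16, 0, -7, -13, -5, -3, -8, -9, -12]
j stops at 3 (-13), i stops at 1 (0); swap ⇒ [-16, -13, -7, 0, -5, -3, -8, -9, -12]
j stops at 1, i stops at 2; i≥j ⇒ return 1. nums=[-16, -13, -7, 0, -5, -3, -8, -9, -12]

[-16, -13, -7, 0, -5, -3, -8, -9, -12]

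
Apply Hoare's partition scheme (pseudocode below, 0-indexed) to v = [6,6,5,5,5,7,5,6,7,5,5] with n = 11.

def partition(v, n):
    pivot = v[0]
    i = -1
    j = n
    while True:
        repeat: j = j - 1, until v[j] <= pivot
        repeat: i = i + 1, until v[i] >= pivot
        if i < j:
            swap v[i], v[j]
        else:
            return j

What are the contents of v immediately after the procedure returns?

pivot = v[0] = 6; i = -1, j = 11
j→10 (v[10]=5≤6), i→0 (v[0]=6≥6); i<j, swap → [5,6,5,5,5,7,5,6,7,5,6]
j→9 (v[9]=5≤6), i→1 (v[1]=6≥6); i<j, swap → [5,5,5,5,5,7,5,6,7,6,6]
j→7 (v[7]=6≤6), i→5 (v[5]=7≥6); i<j, swap → [5,5,5,5,5,6,5,7,7,6,6]
j→6, i→7; i≥j, return j=6. v = [5,5,5,5,5,6,5,7,7,6,6]

[5,5,5,5,5,6,5,7,7,6,6]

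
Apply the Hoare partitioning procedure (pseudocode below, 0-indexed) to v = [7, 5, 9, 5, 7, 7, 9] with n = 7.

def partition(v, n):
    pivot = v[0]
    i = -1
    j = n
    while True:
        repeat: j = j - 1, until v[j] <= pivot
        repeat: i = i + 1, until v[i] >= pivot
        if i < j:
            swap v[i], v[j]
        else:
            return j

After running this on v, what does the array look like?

[7, 5, 7, 5, 9, 7, 9]

pivot = v[0] = 7; i = -1, j = 7
j→5 (v[5]=7≤7), i→0 (v[0]=7≥7); i<j, swap → [7, 5, 9, 5, 7, 7, 9]
j→4 (v[4]=7≤7), i→2 (v[2]=9≥7); i<j, swap → [7, 5, 7, 5, 9, 7, 9]
j→3, i→4; i≥j, return j=3. v = [7, 5, 7, 5, 9, 7, 9]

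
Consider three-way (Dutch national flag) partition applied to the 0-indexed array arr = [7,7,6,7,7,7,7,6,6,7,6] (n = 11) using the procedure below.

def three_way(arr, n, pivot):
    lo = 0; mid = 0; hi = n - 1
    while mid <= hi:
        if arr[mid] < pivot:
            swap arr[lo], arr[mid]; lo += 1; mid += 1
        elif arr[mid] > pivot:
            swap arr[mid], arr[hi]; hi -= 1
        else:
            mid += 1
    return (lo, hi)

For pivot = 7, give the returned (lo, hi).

lo=0 mid=0 hi=10
7=7: mid=1
7=7: mid=2
6<7: swap(0,2), lo=1 mid=3 ⇒ [6,7,7,7,7,7,7,6,6,7,6]
7=7: mid=4
7=7: mid=5
7=7: mid=6
7=7: mid=7
6<7: swap(1,7), lo=2 mid=8 ⇒ [6,6,7,7,7,7,7,7,6,7,6]
6<7: swap(2,8), lo=3 mid=9 ⇒ [6,6,6,7,7,7,7,7,7,7,6]
7=7: mid=10
6<7: swap(3,10), lo=4 mid=11 ⇒ [6,6,6,6,7,7,7,7,7,7,7]
done. lo=4 hi=10; arr=[6,6,6,6,7,7,7,7,7,7,7]

(4, 10)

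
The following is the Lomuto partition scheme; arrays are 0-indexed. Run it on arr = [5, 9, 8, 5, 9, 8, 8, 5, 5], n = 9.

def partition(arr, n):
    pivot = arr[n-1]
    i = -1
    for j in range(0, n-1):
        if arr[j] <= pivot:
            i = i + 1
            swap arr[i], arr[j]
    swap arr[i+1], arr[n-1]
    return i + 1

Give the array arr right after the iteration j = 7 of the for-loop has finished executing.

pivot = arr[8] = 5; i = -1
j=0: arr[0]=5 ≤ 5 → i=0, swap arr[0],arr[0] (no change) → [5, 9, 8, 5, 9, 8, 8, 5, 5]
j=1: arr[1]=9 > 5 → no swap
j=2: arr[2]=8 > 5 → no swap
j=3: arr[3]=5 ≤ 5 → i=1, swap arr[1],arr[3] → [5, 5, 8, 9, 9, 8, 8, 5, 5]
j=4: arr[4]=9 > 5 → no swap
j=5: arr[5]=8 > 5 → no swap
j=6: arr[6]=8 > 5 → no swap
j=7: arr[7]=5 ≤ 5 → i=2, swap arr[2],arr[7] → [5, 5, 5, 9, 9, 8, 8, 8, 5]
(after j=7) arr = [5, 5, 5, 9, 9, 8, 8, 8, 5]

[5, 5, 5, 9, 9, 8, 8, 8, 5]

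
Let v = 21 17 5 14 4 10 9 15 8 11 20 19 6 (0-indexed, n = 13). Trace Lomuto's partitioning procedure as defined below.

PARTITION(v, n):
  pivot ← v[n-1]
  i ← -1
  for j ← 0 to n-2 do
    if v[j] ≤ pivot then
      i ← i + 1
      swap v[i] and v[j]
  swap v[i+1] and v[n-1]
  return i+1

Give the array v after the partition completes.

5 4 6 14 17 10 9 15 8 11 20 19 21

pivot = v[12] = 6; i = -1
j=0: v[0]=21 > 6 → no swap
j=1: v[1]=17 > 6 → no swap
j=2: v[2]=5 ≤ 6 → i=0, swap v[0],v[2] → 5 17 21 14 4 10 9 15 8 11 20 19 6
j=3: v[3]=14 > 6 → no swap
j=4: v[4]=4 ≤ 6 → i=1, swap v[1],v[4] → 5 4 21 14 17 10 9 15 8 11 20 19 6
j=5: v[5]=10 > 6 → no swap
j=6: v[6]=9 > 6 → no swap
j=7: v[7]=15 > 6 → no swap
j=8: v[8]=8 > 6 → no swap
j=9: v[9]=11 > 6 → no swap
j=10: v[10]=20 > 6 → no swap
j=11: v[11]=19 > 6 → no swap
final swap v[2],v[12] → 5 4 6 14 17 10 9 15 8 11 20 19 21; return 2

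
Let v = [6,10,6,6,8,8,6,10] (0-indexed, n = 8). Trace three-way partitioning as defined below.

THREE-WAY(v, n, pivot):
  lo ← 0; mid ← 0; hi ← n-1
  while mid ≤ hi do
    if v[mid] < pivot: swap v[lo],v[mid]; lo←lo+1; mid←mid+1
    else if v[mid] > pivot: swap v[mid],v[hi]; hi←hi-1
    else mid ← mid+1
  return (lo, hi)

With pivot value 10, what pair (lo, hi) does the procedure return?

pivot = 10; lo=0, mid=0, hi=7
v[mid]=6<10: swap v[0],v[0]; lo=1,mid=1 → [6,10,6,6,8,8,6,10]
v[mid]=10=10: mid=2
v[mid]=6<10: swap v[1],v[2]; lo=2,mid=3 → [6,6,10,6,8,8,6,10]
v[mid]=6<10: swap v[2],v[3]; lo=3,mid=4 → [6,6,6,10,8,8,6,10]
v[mid]=8<10: swap v[3],v[4]; lo=4,mid=5 → [6,6,6,8,10,8,6,10]
v[mid]=8<10: swap v[4],v[5]; lo=5,mid=6 → [6,6,6,8,8,10,6,10]
v[mid]=6<10: swap v[5],v[6]; lo=6,mid=7 → [6,6,6,8,8,6,10,10]
v[mid]=10=10: mid=8
end: lo=6, hi=7; v = [6,6,6,8,8,6,10,10]

(6, 7)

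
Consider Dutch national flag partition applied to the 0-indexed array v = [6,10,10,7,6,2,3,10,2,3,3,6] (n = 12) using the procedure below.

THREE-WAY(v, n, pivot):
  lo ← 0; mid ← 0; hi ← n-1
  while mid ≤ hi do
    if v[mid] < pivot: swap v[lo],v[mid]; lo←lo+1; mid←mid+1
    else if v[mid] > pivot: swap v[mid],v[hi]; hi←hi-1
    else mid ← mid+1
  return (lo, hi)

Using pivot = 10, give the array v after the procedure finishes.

lo=0 mid=0 hi=11
6<10: swap(0,0), lo=1 mid=1 ⇒ [6,10,10,7,6,2,3,10,2,3,3,6]
10=10: mid=2
10=10: mid=3
7<10: swap(1,3), lo=2 mid=4 ⇒ [6,7,10,10,6,2,3,10,2,3,3,6]
6<10: swap(2,4), lo=3 mid=5 ⇒ [6,7,6,10,10,2,3,10,2,3,3,6]
2<10: swap(3,5), lo=4 mid=6 ⇒ [6,7,6,2,10,10,3,10,2,3,3,6]
3<10: swap(4,6), lo=5 mid=7 ⇒ [6,7,6,2,3,10,10,10,2,3,3,6]
10=10: mid=8
2<10: swap(5,8), lo=6 mid=9 ⇒ [6,7,6,2,3,2,10,10,10,3,3,6]
3<10: swap(6,9), lo=7 mid=10 ⇒ [6,7,6,2,3,2,3,10,10,10,3,6]
3<10: swap(7,10), lo=8 mid=11 ⇒ [6,7,6,2,3,2,3,3,10,10,10,6]
6<10: swap(8,11), lo=9 mid=12 ⇒ [6,7,6,2,3,2,3,3,6,10,10,10]
done. lo=9 hi=11; v=[6,7,6,2,3,2,3,3,6,10,10,10]

[6,7,6,2,3,2,3,3,6,10,10,10]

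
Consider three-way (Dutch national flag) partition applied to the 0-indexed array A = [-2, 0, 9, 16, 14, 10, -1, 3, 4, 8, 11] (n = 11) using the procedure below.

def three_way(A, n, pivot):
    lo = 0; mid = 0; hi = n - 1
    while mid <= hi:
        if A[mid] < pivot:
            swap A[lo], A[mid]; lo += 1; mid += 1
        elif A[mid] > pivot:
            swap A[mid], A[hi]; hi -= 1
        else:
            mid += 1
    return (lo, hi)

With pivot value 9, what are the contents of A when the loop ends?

[-2, 0, 8, 4, 3, -1, 9, 10, 14, 11, 16]

lo=0 mid=0 hi=10
-2<9: swap(0,0), lo=1 mid=1 ⇒ [-2, 0, 9, 16, 14, 10, -1, 3, 4, 8, 11]
0<9: swap(1,1), lo=2 mid=2 ⇒ [-2, 0, 9, 16, 14, 10, -1, 3, 4, 8, 11]
9=9: mid=3
16>9: swap(3,10), hi=9 ⇒ [-2, 0, 9, 11, 14, 10, -1, 3, 4, 8, 16]
11>9: swap(3,9), hi=8 ⇒ [-2, 0, 9, 8, 14, 10, -1, 3, 4, 11, 16]
8<9: swap(2,3), lo=3 mid=4 ⇒ [-2, 0, 8, 9, 14, 10, -1, 3, 4, 11, 16]
14>9: swap(4,8), hi=7 ⇒ [-2, 0, 8, 9, 4, 10, -1, 3, 14, 11, 16]
4<9: swap(3,4), lo=4 mid=5 ⇒ [-2, 0, 8, 4, 9, 10, -1, 3, 14, 11, 16]
10>9: swap(5,7), hi=6 ⇒ [-2, 0, 8, 4, 9, 3, -1, 10, 14, 11, 16]
3<9: swap(4,5), lo=5 mid=6 ⇒ [-2, 0, 8, 4, 3, 9, -1, 10, 14, 11, 16]
-1<9: swap(5,6), lo=6 mid=7 ⇒ [-2, 0, 8, 4, 3, -1, 9, 10, 14, 11, 16]
done. lo=6 hi=6; A=[-2, 0, 8, 4, 3, -1, 9, 10, 14, 11, 16]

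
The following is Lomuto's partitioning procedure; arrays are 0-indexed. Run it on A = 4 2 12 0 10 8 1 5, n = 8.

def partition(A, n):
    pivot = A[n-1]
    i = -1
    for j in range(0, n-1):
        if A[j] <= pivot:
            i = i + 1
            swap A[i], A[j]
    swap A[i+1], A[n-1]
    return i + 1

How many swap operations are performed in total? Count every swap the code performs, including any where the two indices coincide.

5

pivot=5, i=-1
j=0: 4≤5, i=0, swap(0,0) ⇒ 4 2 12 0 10 8 1 5
j=1: 2≤5, i=1, swap(1,1) ⇒ 4 2 12 0 10 8 1 5
j=2: 12>5, skip
j=3: 0≤5, i=2, swap(2,3) ⇒ 4 2 0 12 10 8 1 5
j=4: 10>5, skip
j=5: 8>5, skip
j=6: 1≤5, i=3, swap(3,6) ⇒ 4 2 0 1 10 8 12 5
swap(4,7) ⇒ 4 2 0 1 5 8 12 10; return 4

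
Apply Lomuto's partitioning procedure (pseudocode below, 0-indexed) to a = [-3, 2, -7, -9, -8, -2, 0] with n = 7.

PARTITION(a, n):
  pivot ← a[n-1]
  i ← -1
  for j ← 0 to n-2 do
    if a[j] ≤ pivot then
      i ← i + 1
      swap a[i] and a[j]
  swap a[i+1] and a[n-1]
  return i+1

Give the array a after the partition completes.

[-3, -7, -9, -8, -2, 0, 2]

pivot = a[6] = 0; i = -1
j=0: a[0]=-3 ≤ 0 → i=0, swap a[0],a[0] (no change) → [-3, 2, -7, -9, -8, -2, 0]
j=1: a[1]=2 > 0 → no swap
j=2: a[2]=-7 ≤ 0 → i=1, swap a[1],a[2] → [-3, -7, 2, -9, -8, -2, 0]
j=3: a[3]=-9 ≤ 0 → i=2, swap a[2],a[3] → [-3, -7, -9, 2, -8, -2, 0]
j=4: a[4]=-8 ≤ 0 → i=3, swap a[3],a[4] → [-3, -7, -9, -8, 2, -2, 0]
j=5: a[5]=-2 ≤ 0 → i=4, swap a[4],a[5] → [-3, -7, -9, -8, -2, 2, 0]
final swap a[5],a[6] → [-3, -7, -9, -8, -2, 0, 2]; return 5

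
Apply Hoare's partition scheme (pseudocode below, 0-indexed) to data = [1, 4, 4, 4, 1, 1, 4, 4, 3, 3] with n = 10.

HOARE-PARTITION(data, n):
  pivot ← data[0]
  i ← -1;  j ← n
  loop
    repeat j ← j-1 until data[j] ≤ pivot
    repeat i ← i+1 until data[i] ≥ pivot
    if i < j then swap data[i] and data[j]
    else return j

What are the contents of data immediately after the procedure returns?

pivot = data[0] = 1; i = -1, j = 10
j→5 (data[5]=1≤1), i→0 (data[0]=1≥1); i<j, swap → [1, 4, 4, 4, 1, 1, 4, 4, 3, 3]
j→4 (data[4]=1≤1), i→1 (data[1]=4≥1); i<j, swap → [1, 1, 4, 4, 4, 1, 4, 4, 3, 3]
j→1, i→2; i≥j, return j=1. data = [1, 1, 4, 4, 4, 1, 4, 4, 3, 3]

[1, 1, 4, 4, 4, 1, 4, 4, 3, 3]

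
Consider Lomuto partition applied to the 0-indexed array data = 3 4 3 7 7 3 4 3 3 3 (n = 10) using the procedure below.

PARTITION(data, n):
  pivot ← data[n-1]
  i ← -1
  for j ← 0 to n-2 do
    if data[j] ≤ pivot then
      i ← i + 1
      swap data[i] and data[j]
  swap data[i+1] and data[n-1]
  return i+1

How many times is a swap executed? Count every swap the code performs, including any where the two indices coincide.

6

pivot=3, i=-1
j=0: 3≤3, i=0, swap(0,0) ⇒ 3 4 3 7 7 3 4 3 3 3
j=1: 4>3, skip
j=2: 3≤3, i=1, swap(1,2) ⇒ 3 3 4 7 7 3 4 3 3 3
j=3: 7>3, skip
j=4: 7>3, skip
j=5: 3≤3, i=2, swap(2,5) ⇒ 3 3 3 7 7 4 4 3 3 3
j=6: 4>3, skip
j=7: 3≤3, i=3, swap(3,7) ⇒ 3 3 3 3 7 4 4 7 3 3
j=8: 3≤3, i=4, swap(4,8) ⇒ 3 3 3 3 3 4 4 7 7 3
swap(5,9) ⇒ 3 3 3 3 3 3 4 7 7 4; return 5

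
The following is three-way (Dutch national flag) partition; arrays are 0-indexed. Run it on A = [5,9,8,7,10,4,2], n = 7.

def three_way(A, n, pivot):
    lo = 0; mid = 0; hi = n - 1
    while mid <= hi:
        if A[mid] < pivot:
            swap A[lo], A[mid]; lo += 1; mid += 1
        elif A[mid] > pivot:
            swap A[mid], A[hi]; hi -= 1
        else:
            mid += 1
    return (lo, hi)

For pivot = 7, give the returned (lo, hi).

(3, 3)

pivot = 7; lo=0, mid=0, hi=6
A[mid]=5<7: swap A[0],A[0]; lo=1,mid=1 → [5,9,8,7,10,4,2]
A[mid]=9>7: swap A[1],A[6]; hi=5 → [5,2,8,7,10,4,9]
A[mid]=2<7: swap A[1],A[1]; lo=2,mid=2 → [5,2,8,7,10,4,9]
A[mid]=8>7: swap A[2],A[5]; hi=4 → [5,2,4,7,10,8,9]
A[mid]=4<7: swap A[2],A[2]; lo=3,mid=3 → [5,2,4,7,10,8,9]
A[mid]=7=7: mid=4
A[mid]=10>7: swap A[4],A[4]; hi=3 → [5,2,4,7,10,8,9]
end: lo=3, hi=3; A = [5,2,4,7,10,8,9]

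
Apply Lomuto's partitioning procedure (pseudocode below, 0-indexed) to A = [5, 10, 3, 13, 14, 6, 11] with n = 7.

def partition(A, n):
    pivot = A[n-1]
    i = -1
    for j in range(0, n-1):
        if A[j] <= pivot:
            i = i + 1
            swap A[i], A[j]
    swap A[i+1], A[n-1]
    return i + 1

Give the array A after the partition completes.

[5, 10, 3, 6, 11, 13, 14]

pivot = A[6] = 11; i = -1
j=0: A[0]=5 ≤ 11 → i=0, swap A[0],A[0] (no change) → [5, 10, 3, 13, 14, 6, 11]
j=1: A[1]=10 ≤ 11 → i=1, swap A[1],A[1] (no change) → [5, 10, 3, 13, 14, 6, 11]
j=2: A[2]=3 ≤ 11 → i=2, swap A[2],A[2] (no change) → [5, 10, 3, 13, 14, 6, 11]
j=3: A[3]=13 > 11 → no swap
j=4: A[4]=14 > 11 → no swap
j=5: A[5]=6 ≤ 11 → i=3, swap A[3],A[5] → [5, 10, 3, 6, 14, 13, 11]
final swap A[4],A[6] → [5, 10, 3, 6, 11, 13, 14]; return 4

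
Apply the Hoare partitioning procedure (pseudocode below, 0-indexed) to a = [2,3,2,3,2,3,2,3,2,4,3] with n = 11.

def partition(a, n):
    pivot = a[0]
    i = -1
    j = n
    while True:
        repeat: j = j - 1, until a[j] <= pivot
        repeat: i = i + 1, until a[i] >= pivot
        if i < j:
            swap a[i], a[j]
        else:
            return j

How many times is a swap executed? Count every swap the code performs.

3

pivot=2
j stops at 8 (2), i stops at 0 (2); swap ⇒ [2,3,2,3,2,3,2,3,2,4,3]
j stops at 6 (2), i stops at 1 (3); swap ⇒ [2,2,2,3,2,3,3,3,2,4,3]
j stops at 4 (2), i stops at 2 (2); swap ⇒ [2,2,2,3,2,3,3,3,2,4,3]
j stops at 2, i stops at 3; i≥j ⇒ return 2. a=[2,2,2,3,2,3,3,3,2,4,3]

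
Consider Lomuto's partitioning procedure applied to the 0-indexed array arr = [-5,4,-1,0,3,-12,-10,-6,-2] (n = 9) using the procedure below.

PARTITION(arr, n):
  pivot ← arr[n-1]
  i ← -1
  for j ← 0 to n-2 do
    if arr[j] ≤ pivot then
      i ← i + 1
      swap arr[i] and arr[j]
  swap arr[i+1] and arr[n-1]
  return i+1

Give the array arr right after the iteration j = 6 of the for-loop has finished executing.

[-5,-12,-10,0,3,4,-1,-6,-2]

pivot = arr[8] = -2; i = -1
j=0: arr[0]=-5 ≤ -2 → i=0, swap arr[0],arr[0] (no change) → [-5,4,-1,0,3,-12,-10,-6,-2]
j=1: arr[1]=4 > -2 → no swap
j=2: arr[2]=-1 > -2 → no swap
j=3: arr[3]=0 > -2 → no swap
j=4: arr[4]=3 > -2 → no swap
j=5: arr[5]=-12 ≤ -2 → i=1, swap arr[1],arr[5] → [-5,-12,-1,0,3,4,-10,-6,-2]
j=6: arr[6]=-10 ≤ -2 → i=2, swap arr[2],arr[6] → [-5,-12,-10,0,3,4,-1,-6,-2]
(after j=6) arr = [-5,-12,-10,0,3,4,-1,-6,-2]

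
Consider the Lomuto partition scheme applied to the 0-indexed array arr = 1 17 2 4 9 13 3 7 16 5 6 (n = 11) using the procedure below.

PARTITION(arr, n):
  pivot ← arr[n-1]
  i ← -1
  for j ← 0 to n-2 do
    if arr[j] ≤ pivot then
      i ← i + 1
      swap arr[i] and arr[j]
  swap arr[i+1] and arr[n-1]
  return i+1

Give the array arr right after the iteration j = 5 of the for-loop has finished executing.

pivot = arr[10] = 6; i = -1
j=0: arr[0]=1 ≤ 6 → i=0, swap arr[0],arr[0] (no change) → 1 17 2 4 9 13 3 7 16 5 6
j=1: arr[1]=17 > 6 → no swap
j=2: arr[2]=2 ≤ 6 → i=1, swap arr[1],arr[2] → 1 2 17 4 9 13 3 7 16 5 6
j=3: arr[3]=4 ≤ 6 → i=2, swap arr[2],arr[3] → 1 2 4 17 9 13 3 7 16 5 6
j=4: arr[4]=9 > 6 → no swap
j=5: arr[5]=13 > 6 → no swap
(after j=5) arr = 1 2 4 17 9 13 3 7 16 5 6

1 2 4 17 9 13 3 7 16 5 6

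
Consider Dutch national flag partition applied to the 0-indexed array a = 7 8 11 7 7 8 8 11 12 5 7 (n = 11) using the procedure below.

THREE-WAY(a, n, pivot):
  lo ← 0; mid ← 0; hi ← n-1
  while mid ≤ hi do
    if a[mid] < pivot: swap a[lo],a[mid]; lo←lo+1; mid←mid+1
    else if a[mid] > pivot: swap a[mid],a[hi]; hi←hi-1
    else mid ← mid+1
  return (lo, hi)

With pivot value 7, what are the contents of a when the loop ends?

5 7 7 7 7 8 11 12 8 11 8

lo=0 mid=0 hi=10
7=7: mid=1
8>7: swap(1,10), hi=9 ⇒ 7 7 11 7 7 8 8 11 12 5 8
7=7: mid=2
11>7: swap(2,9), hi=8 ⇒ 7 7 5 7 7 8 8 11 12 11 8
5<7: swap(0,2), lo=1 mid=3 ⇒ 5 7 7 7 7 8 8 11 12 11 8
7=7: mid=4
7=7: mid=5
8>7: swap(5,8), hi=7 ⇒ 5 7 7 7 7 12 8 11 8 11 8
12>7: swap(5,7), hi=6 ⇒ 5 7 7 7 7 11 8 12 8 11 8
11>7: swap(5,6), hi=5 ⇒ 5 7 7 7 7 8 11 12 8 11 8
8>7: swap(5,5), hi=4 ⇒ 5 7 7 7 7 8 11 12 8 11 8
done. lo=1 hi=4; a=5 7 7 7 7 8 11 12 8 11 8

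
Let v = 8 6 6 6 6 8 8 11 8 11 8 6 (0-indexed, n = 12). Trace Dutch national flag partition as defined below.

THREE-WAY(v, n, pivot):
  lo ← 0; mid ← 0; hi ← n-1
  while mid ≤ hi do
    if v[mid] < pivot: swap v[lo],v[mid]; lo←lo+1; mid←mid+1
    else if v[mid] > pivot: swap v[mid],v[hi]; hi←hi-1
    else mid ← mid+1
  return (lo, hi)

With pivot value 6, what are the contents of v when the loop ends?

6 6 6 6 6 8 11 8 11 8 8 8

pivot = 6; lo=0, mid=0, hi=11
v[mid]=8>6: swap v[0],v[11]; hi=10 → 6 6 6 6 6 8 8 11 8 11 8 8
v[mid]=6=6: mid=1
v[mid]=6=6: mid=2
v[mid]=6=6: mid=3
v[mid]=6=6: mid=4
v[mid]=6=6: mid=5
v[mid]=8>6: swap v[5],v[10]; hi=9 → 6 6 6 6 6 8 8 11 8 11 8 8
v[mid]=8>6: swap v[5],v[9]; hi=8 → 6 6 6 6 6 11 8 11 8 8 8 8
v[mid]=11>6: swap v[5],v[8]; hi=7 → 6 6 6 6 6 8 8 11 11 8 8 8
v[mid]=8>6: swap v[5],v[7]; hi=6 → 6 6 6 6 6 11 8 8 11 8 8 8
v[mid]=11>6: swap v[5],v[6]; hi=5 → 6 6 6 6 6 8 11 8 11 8 8 8
v[mid]=8>6: swap v[5],v[5]; hi=4 → 6 6 6 6 6 8 11 8 11 8 8 8
end: lo=0, hi=4; v = 6 6 6 6 6 8 11 8 11 8 8 8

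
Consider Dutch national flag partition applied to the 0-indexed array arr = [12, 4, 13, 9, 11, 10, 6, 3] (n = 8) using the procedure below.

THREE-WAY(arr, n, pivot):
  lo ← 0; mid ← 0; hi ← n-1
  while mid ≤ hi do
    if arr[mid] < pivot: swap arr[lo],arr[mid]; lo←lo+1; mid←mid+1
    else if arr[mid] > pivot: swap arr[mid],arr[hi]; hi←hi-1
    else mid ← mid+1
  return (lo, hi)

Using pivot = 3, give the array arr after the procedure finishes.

lo=0 mid=0 hi=7
12>3: swap(0,7), hi=6 ⇒ [3, 4, 13, 9, 11, 10, 6, 12]
3=3: mid=1
4>3: swap(1,6), hi=5 ⇒ [3, 6, 13, 9, 11, 10, 4, 12]
6>3: swap(1,5), hi=4 ⇒ [3, 10, 13, 9, 11, 6, 4, 12]
10>3: swap(1,4), hi=3 ⇒ [3, 11, 13, 9, 10, 6, 4, 12]
11>3: swap(1,3), hi=2 ⇒ [3, 9, 13, 11, 10, 6, 4, 12]
9>3: swap(1,2), hi=1 ⇒ [3, 13, 9, 11, 10, 6, 4, 12]
13>3: swap(1,1), hi=0 ⇒ [3, 13, 9, 11, 10, 6, 4, 12]
done. lo=0 hi=0; arr=[3, 13, 9, 11, 10, 6, 4, 12]

[3, 13, 9, 11, 10, 6, 4, 12]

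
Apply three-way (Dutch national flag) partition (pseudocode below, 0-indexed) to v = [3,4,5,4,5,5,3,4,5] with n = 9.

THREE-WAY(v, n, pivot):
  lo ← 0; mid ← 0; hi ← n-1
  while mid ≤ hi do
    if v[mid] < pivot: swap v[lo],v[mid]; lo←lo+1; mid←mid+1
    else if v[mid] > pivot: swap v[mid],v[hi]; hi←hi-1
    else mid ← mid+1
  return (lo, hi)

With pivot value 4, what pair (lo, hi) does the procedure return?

pivot = 4; lo=0, mid=0, hi=8
v[mid]=3<4: swap v[0],v[0]; lo=1,mid=1 → [3,4,5,4,5,5,3,4,5]
v[mid]=4=4: mid=2
v[mid]=5>4: swap v[2],v[8]; hi=7 → [3,4,5,4,5,5,3,4,5]
v[mid]=5>4: swap v[2],v[7]; hi=6 → [3,4,4,4,5,5,3,5,5]
v[mid]=4=4: mid=3
v[mid]=4=4: mid=4
v[mid]=5>4: swap v[4],v[6]; hi=5 → [3,4,4,4,3,5,5,5,5]
v[mid]=3<4: swap v[1],v[4]; lo=2,mid=5 → [3,3,4,4,4,5,5,5,5]
v[mid]=5>4: swap v[5],v[5]; hi=4 → [3,3,4,4,4,5,5,5,5]
end: lo=2, hi=4; v = [3,3,4,4,4,5,5,5,5]

(2, 4)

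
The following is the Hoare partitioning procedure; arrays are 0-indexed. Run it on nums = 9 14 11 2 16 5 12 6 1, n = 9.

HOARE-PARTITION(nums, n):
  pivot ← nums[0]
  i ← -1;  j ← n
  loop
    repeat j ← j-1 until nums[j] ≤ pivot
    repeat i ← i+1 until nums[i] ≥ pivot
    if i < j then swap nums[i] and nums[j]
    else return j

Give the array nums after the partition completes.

pivot=9
j stops at 8 (1), i stops at 0 (9); swap ⇒ 1 14 11 2 16 5 12 6 9
j stops at 7 (6), i stops at 1 (14); swap ⇒ 1 6 11 2 16 5 12 14 9
j stops at 5 (5), i stops at 2 (11); swap ⇒ 1 6 5 2 16 11 12 14 9
j stops at 3, i stops at 4; i≥j ⇒ return 3. nums=1 6 5 2 16 11 12 14 9

1 6 5 2 16 11 12 14 9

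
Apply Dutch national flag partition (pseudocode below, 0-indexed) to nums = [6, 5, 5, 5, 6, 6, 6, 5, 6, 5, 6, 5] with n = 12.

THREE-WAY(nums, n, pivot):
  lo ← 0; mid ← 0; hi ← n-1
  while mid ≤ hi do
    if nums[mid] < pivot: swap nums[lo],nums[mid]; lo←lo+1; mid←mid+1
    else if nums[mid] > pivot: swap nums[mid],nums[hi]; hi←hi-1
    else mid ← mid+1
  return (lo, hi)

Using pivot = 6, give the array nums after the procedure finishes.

lo=0 mid=0 hi=11
6=6: mid=1
5<6: swap(0,1), lo=1 mid=2 ⇒ [5, 6, 5, 5, 6, 6, 6, 5, 6, 5, 6, 5]
5<6: swap(1,2), lo=2 mid=3 ⇒ [5, 5, 6, 5, 6, 6, 6, 5, 6, 5, 6, 5]
5<6: swap(2,3), lo=3 mid=4 ⇒ [5, 5, 5, 6, 6, 6, 6, 5, 6, 5, 6, 5]
6=6: mid=5
6=6: mid=6
6=6: mid=7
5<6: swap(3,7), lo=4 mid=8 ⇒ [5, 5, 5, 5, 6, 6, 6, 6, 6, 5, 6, 5]
6=6: mid=9
5<6: swap(4,9), lo=5 mid=10 ⇒ [5, 5, 5, 5, 5, 6, 6, 6, 6, 6, 6, 5]
6=6: mid=11
5<6: swap(5,11), lo=6 mid=12 ⇒ [5, 5, 5, 5, 5, 5, 6, 6, 6, 6, 6, 6]
done. lo=6 hi=11; nums=[5, 5, 5, 5, 5, 5, 6, 6, 6, 6, 6, 6]

[5, 5, 5, 5, 5, 5, 6, 6, 6, 6, 6, 6]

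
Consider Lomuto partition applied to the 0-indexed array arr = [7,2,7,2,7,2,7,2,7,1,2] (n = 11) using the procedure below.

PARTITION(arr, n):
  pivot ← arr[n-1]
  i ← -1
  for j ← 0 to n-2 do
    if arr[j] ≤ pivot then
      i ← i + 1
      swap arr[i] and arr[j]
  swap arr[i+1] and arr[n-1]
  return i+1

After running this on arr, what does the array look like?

[2,2,2,2,1,2,7,7,7,7,7]

pivot = arr[10] = 2; i = -1
j=0: arr[0]=7 > 2 → no swap
j=1: arr[1]=2 ≤ 2 → i=0, swap arr[0],arr[1] → [2,7,7,2,7,2,7,2,7,1,2]
j=2: arr[2]=7 > 2 → no swap
j=3: arr[3]=2 ≤ 2 → i=1, swap arr[1],arr[3] → [2,2,7,7,7,2,7,2,7,1,2]
j=4: arr[4]=7 > 2 → no swap
j=5: arr[5]=2 ≤ 2 → i=2, swap arr[2],arr[5] → [2,2,2,7,7,7,7,2,7,1,2]
j=6: arr[6]=7 > 2 → no swap
j=7: arr[7]=2 ≤ 2 → i=3, swap arr[3],arr[7] → [2,2,2,2,7,7,7,7,7,1,2]
j=8: arr[8]=7 > 2 → no swap
j=9: arr[9]=1 ≤ 2 → i=4, swap arr[4],arr[9] → [2,2,2,2,1,7,7,7,7,7,2]
final swap arr[5],arr[10] → [2,2,2,2,1,2,7,7,7,7,7]; return 5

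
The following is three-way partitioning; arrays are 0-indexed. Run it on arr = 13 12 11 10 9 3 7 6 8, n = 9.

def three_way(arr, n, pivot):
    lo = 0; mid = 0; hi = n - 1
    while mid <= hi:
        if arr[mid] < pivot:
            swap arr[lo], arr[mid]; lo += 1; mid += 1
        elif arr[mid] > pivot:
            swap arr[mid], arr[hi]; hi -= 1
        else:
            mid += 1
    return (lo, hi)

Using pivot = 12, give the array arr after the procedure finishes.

pivot = 12; lo=0, mid=0, hi=8
arr[mid]=13>12: swap arr[0],arr[8]; hi=7 → 8 12 11 10 9 3 7 6 13
arr[mid]=8<12: swap arr[0],arr[0]; lo=1,mid=1 → 8 12 11 10 9 3 7 6 13
arr[mid]=12=12: mid=2
arr[mid]=11<12: swap arr[1],arr[2]; lo=2,mid=3 → 8 11 12 10 9 3 7 6 13
arr[mid]=10<12: swap arr[2],arr[3]; lo=3,mid=4 → 8 11 10 12 9 3 7 6 13
arr[mid]=9<12: swap arr[3],arr[4]; lo=4,mid=5 → 8 11 10 9 12 3 7 6 13
arr[mid]=3<12: swap arr[4],arr[5]; lo=5,mid=6 → 8 11 10 9 3 12 7 6 13
arr[mid]=7<12: swap arr[5],arr[6]; lo=6,mid=7 → 8 11 10 9 3 7 12 6 13
arr[mid]=6<12: swap arr[6],arr[7]; lo=7,mid=8 → 8 11 10 9 3 7 6 12 13
end: lo=7, hi=7; arr = 8 11 10 9 3 7 6 12 13

8 11 10 9 3 7 6 12 13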